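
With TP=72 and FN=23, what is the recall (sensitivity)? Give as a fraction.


Recall = TP / (TP + FN) = 72 / 95 = 72/95.

72/95


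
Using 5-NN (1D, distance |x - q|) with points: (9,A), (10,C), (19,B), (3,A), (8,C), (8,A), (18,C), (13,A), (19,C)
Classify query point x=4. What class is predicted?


Distances: |9-4|=5, |10-4|=6, |19-4|=15, |3-4|=1, |8-4|=4, |8-4|=4, |18-4|=14, |13-4|=9, |19-4|=15. 5 nearest: (3,A), (8,A), (8,C), (9,A), (10,C). Counts: {'A': 3, 'C': 2}. Majority class: A.

A


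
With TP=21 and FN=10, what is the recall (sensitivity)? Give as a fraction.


Recall = TP / (TP + FN) = 21 / 31 = 21/31.

21/31


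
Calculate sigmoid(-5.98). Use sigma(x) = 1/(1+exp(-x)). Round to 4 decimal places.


sigma(-5.98) = 1/(1+e^(5.98)) = 1/(1+395.440368) = 1/396.440368 = 0.0025.

0.0025


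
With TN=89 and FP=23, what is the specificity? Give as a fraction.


Specificity = TN / (TN + FP) = 89 / 112 = 89/112.

89/112


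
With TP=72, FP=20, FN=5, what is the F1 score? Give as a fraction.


Precision = 72/92 = 18/23. Recall = 72/77 = 72/77. F1 = 2*P*R/(P+R) = 144/169.

144/169


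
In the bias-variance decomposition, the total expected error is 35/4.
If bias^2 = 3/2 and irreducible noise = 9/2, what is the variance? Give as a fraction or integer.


Total error = bias^2 + variance + irreducible noise. So variance = 35/4 - 3/2 - 9/2 = 11/4.

11/4


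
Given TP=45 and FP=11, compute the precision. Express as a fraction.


Precision = TP / (TP + FP) = 45 / 56 = 45/56.

45/56


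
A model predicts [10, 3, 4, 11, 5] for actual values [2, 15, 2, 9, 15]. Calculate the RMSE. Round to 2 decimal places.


MSE = 63.2000. RMSE = sqrt(63.2000) = 7.95.

7.95


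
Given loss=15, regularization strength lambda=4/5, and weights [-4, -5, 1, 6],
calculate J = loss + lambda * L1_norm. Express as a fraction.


L1 norm = sum(|w|) = 16. J = 15 + 4/5 * 16 = 139/5.

139/5


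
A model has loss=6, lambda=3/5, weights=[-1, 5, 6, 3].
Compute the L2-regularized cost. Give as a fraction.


L2 sq norm = sum(w^2) = 71. J = 6 + 3/5 * 71 = 243/5.

243/5


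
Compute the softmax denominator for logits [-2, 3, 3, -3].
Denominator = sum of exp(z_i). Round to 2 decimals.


Denom = e^-2=0.1353 + e^3=20.0855 + e^3=20.0855 + e^-3=0.0498. Sum = 40.3561, which rounds to 40.36.

40.36


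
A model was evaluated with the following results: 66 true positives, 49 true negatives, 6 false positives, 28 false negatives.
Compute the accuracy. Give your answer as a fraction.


Accuracy = (TP + TN) / (TP + TN + FP + FN) = (66 + 49) / 149 = 115/149.

115/149


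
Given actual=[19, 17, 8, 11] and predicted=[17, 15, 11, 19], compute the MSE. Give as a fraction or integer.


MSE = (1/4) * ((19-17)^2=4 + (17-15)^2=4 + (8-11)^2=9 + (11-19)^2=64). Sum = 81. MSE = 81/4.

81/4


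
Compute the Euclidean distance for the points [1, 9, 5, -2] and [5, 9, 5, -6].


d = sqrt(sum of squared differences). (1-5)^2=16, (9-9)^2=0, (5-5)^2=0, (-2--6)^2=16. Sum = 32.

sqrt(32)


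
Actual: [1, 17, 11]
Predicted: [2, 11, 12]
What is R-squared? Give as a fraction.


Mean(y) = 29/3. SS_res = 38. SS_tot = 392/3. R^2 = 1 - 38/(392/3) = 139/196.

139/196


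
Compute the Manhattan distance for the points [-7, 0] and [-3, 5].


d = sum of absolute differences: |-7--3|=4 + |0-5|=5 = 9.

9


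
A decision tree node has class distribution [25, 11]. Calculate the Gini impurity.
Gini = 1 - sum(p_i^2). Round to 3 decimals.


Total = 36. Proportions: 25/36, 11/36. sum(p_i^2) = 0.5756. Gini = 1 - 0.5756 = 0.4244, which rounds to 0.424.

0.424


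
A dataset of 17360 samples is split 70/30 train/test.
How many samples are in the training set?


Test set = 17360 * 30% = 5208. Training set = 17360 - 5208 = 12152.

12152


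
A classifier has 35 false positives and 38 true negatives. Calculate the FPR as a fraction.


FPR = FP / (FP + TN) = 35 / 73 = 35/73.

35/73


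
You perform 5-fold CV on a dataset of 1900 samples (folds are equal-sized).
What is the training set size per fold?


Each validation fold has 1900/5 = 380 samples. Training set = 1900 - 380 = 1520.

1520


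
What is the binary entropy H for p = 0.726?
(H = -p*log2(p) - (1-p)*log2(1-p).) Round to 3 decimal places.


H = -0.726*log2(0.726) - 0.274*log2(0.274) = 0.847.

0.847


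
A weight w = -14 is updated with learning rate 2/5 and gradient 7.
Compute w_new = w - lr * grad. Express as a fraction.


w_new = -14 - 2/5 * 7 = -14 - 14/5 = -84/5.

-84/5


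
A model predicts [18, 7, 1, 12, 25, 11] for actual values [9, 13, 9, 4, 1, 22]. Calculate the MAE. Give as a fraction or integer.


MAE = (1/6) * (|9-18|=9 + |13-7|=6 + |9-1|=8 + |4-12|=8 + |1-25|=24 + |22-11|=11). Sum = 66. MAE = 11.

11


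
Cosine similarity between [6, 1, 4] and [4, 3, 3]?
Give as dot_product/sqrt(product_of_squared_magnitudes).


dot = 39. |a|^2 = 53, |b|^2 = 34. cos = 39/sqrt(1802).

39/sqrt(1802)


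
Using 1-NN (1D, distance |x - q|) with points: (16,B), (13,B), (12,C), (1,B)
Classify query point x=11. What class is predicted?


Distances: |16-11|=5, |13-11|=2, |12-11|=1, |1-11|=10. 1 nearest: (12,C). Counts: {'C': 1}. Majority class: C.

C


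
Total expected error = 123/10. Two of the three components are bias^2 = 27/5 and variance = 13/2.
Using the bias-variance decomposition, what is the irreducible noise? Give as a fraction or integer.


Total error = bias^2 + variance + irreducible noise. So irreducible noise = 123/10 - 27/5 - 13/2 = 2/5.

2/5


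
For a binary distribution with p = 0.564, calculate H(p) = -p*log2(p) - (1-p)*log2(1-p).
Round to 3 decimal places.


H = -0.564*log2(0.564) - 0.436*log2(0.436) = 0.988.

0.988


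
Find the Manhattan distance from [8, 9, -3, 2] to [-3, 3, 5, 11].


d = sum of absolute differences: |8--3|=11 + |9-3|=6 + |-3-5|=8 + |2-11|=9 = 34.

34


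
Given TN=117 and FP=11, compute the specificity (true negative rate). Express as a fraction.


Specificity = TN / (TN + FP) = 117 / 128 = 117/128.

117/128


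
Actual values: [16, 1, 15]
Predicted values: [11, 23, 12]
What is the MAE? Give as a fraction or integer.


MAE = (1/3) * (|16-11|=5 + |1-23|=22 + |15-12|=3). Sum = 30. MAE = 10.

10


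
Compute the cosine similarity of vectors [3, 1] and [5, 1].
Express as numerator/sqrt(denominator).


dot = 16. |a|^2 = 10, |b|^2 = 26. cos = 16/sqrt(260).

16/sqrt(260)


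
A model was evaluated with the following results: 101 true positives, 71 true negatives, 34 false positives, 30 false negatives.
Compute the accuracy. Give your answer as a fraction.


Accuracy = (TP + TN) / (TP + TN + FP + FN) = (101 + 71) / 236 = 43/59.

43/59


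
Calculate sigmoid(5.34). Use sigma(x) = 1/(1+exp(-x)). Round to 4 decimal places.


sigma(5.34) = 1/(1+e^(-5.34)) = 1/(1+0.004796) = 1/1.004796 = 0.9952.

0.9952


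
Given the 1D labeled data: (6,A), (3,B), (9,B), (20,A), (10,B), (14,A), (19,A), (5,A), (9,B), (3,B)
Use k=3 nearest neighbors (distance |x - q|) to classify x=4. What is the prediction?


Distances: |6-4|=2, |3-4|=1, |9-4|=5, |20-4|=16, |10-4|=6, |14-4|=10, |19-4|=15, |5-4|=1, |9-4|=5, |3-4|=1. 3 nearest: (5,A), (3,B), (3,B). Counts: {'A': 1, 'B': 2}. Majority class: B.

B


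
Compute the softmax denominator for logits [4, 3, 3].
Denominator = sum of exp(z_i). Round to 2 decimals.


Denom = e^4=54.5982 + e^3=20.0855 + e^3=20.0855. Sum = 94.7692, which rounds to 94.77.

94.77


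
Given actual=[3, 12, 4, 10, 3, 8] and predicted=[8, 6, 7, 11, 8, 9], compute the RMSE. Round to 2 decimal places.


MSE = 16.1667. RMSE = sqrt(16.1667) = 4.02.

4.02


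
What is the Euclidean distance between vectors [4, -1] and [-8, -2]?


d = sqrt(sum of squared differences). (4--8)^2=144, (-1--2)^2=1. Sum = 145.

sqrt(145)


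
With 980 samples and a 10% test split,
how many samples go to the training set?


Test set = 980 * 10% = 98. Training set = 980 - 98 = 882.

882


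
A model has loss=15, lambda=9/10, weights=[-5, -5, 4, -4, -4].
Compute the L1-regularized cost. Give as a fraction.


L1 norm = sum(|w|) = 22. J = 15 + 9/10 * 22 = 174/5.

174/5


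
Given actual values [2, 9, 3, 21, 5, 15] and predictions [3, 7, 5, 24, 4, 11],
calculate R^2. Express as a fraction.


Mean(y) = 55/6. SS_res = 35. SS_tot = 1685/6. R^2 = 1 - 35/(1685/6) = 295/337.

295/337


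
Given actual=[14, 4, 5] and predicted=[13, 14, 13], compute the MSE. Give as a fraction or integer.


MSE = (1/3) * ((14-13)^2=1 + (4-14)^2=100 + (5-13)^2=64). Sum = 165. MSE = 55.

55


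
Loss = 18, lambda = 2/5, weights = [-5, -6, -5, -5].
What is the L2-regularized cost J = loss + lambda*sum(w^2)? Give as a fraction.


L2 sq norm = sum(w^2) = 111. J = 18 + 2/5 * 111 = 312/5.

312/5


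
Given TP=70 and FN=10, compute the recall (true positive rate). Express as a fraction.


Recall = TP / (TP + FN) = 70 / 80 = 7/8.

7/8


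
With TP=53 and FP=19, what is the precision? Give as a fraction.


Precision = TP / (TP + FP) = 53 / 72 = 53/72.

53/72


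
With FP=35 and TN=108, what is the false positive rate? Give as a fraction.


FPR = FP / (FP + TN) = 35 / 143 = 35/143.

35/143


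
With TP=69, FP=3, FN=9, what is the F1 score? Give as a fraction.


Precision = 69/72 = 23/24. Recall = 69/78 = 23/26. F1 = 2*P*R/(P+R) = 23/25.

23/25


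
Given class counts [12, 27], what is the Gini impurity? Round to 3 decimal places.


Total = 39. Proportions: 12/39, 27/39. sum(p_i^2) = 0.5740. Gini = 1 - 0.5740 = 0.4260, which rounds to 0.426.

0.426


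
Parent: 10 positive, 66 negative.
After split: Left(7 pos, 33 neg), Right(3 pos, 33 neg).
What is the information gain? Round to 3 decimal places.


H(parent) = 0.5618. H(left) = 0.6690, H(right) = 0.4138. Weighted = (40/76)*0.6690 + (36/76)*0.4138 = 0.5481. IG = 0.5618 - 0.5481 = 0.0137, which rounds to 0.014.

0.014


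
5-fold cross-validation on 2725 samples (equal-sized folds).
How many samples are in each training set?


Each validation fold has 2725/5 = 545 samples. Training set = 2725 - 545 = 2180.

2180


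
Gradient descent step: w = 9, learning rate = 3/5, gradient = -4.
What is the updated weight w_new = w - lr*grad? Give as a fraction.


w_new = 9 - 3/5 * -4 = 9 - -12/5 = 57/5.

57/5


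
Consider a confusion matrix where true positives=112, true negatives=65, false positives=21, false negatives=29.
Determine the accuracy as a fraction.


Accuracy = (TP + TN) / (TP + TN + FP + FN) = (112 + 65) / 227 = 177/227.

177/227


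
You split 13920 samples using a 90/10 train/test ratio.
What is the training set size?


Test set = 13920 * 10% = 1392. Training set = 13920 - 1392 = 12528.

12528


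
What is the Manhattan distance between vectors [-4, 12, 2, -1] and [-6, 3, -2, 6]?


d = sum of absolute differences: |-4--6|=2 + |12-3|=9 + |2--2|=4 + |-1-6|=7 = 22.

22


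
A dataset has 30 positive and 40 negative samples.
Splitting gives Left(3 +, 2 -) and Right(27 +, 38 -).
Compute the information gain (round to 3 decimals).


H(parent) = 0.9852. H(left) = 0.9710, H(right) = 0.9792. Weighted = (5/70)*0.9710 + (65/70)*0.9792 = 0.9786. IG = 0.9852 - 0.9786 = 0.0066, which rounds to 0.007.

0.007


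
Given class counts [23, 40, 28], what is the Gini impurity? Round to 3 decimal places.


Total = 91. Proportions: 23/91, 40/91, 28/91. sum(p_i^2) = 0.3518. Gini = 1 - 0.3518 = 0.6482, which rounds to 0.648.

0.648


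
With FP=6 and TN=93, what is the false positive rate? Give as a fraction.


FPR = FP / (FP + TN) = 6 / 99 = 2/33.

2/33


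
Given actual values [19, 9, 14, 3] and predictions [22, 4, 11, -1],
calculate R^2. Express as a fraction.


Mean(y) = 45/4. SS_res = 59. SS_tot = 563/4. R^2 = 1 - 59/(563/4) = 327/563.

327/563


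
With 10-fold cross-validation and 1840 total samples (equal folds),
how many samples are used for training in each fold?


Each validation fold has 1840/10 = 184 samples. Training set = 1840 - 184 = 1656.

1656


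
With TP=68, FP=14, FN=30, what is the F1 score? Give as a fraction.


Precision = 68/82 = 34/41. Recall = 68/98 = 34/49. F1 = 2*P*R/(P+R) = 34/45.

34/45


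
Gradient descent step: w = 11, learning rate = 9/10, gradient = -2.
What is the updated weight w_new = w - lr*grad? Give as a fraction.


w_new = 11 - 9/10 * -2 = 11 - -9/5 = 64/5.

64/5


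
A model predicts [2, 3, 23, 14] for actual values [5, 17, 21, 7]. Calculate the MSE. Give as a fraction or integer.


MSE = (1/4) * ((5-2)^2=9 + (17-3)^2=196 + (21-23)^2=4 + (7-14)^2=49). Sum = 258. MSE = 129/2.

129/2


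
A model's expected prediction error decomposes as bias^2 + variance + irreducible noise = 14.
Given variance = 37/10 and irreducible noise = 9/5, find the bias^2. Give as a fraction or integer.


Total error = bias^2 + variance + irreducible noise. So bias^2 = 14 - 37/10 - 9/5 = 17/2.

17/2


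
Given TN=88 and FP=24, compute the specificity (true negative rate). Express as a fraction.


Specificity = TN / (TN + FP) = 88 / 112 = 11/14.

11/14


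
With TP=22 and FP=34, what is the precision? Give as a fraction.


Precision = TP / (TP + FP) = 22 / 56 = 11/28.

11/28


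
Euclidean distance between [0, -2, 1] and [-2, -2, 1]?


d = sqrt(sum of squared differences). (0--2)^2=4, (-2--2)^2=0, (1-1)^2=0. Sum = 4.

2


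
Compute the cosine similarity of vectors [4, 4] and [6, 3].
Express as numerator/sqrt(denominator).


dot = 36. |a|^2 = 32, |b|^2 = 45. cos = 36/sqrt(1440).

36/sqrt(1440)


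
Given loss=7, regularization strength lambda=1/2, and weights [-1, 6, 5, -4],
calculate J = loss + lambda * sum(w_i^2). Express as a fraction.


L2 sq norm = sum(w^2) = 78. J = 7 + 1/2 * 78 = 46.

46


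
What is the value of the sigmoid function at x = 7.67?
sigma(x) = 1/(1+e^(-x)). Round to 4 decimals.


sigma(7.67) = 1/(1+e^(-7.67)) = 1/(1+0.000467) = 1/1.000467 = 0.9995.

0.9995


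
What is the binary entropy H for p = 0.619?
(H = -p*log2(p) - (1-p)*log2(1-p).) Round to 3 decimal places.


H = -0.619*log2(0.619) - 0.381*log2(0.381) = 0.959.

0.959


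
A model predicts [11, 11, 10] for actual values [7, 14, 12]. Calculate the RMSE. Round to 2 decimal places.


MSE = 9.6667. RMSE = sqrt(9.6667) = 3.11.

3.11


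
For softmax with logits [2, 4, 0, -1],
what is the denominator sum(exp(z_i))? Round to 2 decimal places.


Denom = e^2=7.3891 + e^4=54.5982 + e^0=1.0000 + e^-1=0.3679. Sum = 63.3552, which rounds to 63.36.

63.36


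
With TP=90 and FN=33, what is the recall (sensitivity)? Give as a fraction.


Recall = TP / (TP + FN) = 90 / 123 = 30/41.

30/41


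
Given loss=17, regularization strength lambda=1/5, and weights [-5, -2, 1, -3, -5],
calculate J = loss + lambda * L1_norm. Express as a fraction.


L1 norm = sum(|w|) = 16. J = 17 + 1/5 * 16 = 101/5.

101/5


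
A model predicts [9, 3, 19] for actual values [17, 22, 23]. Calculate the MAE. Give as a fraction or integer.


MAE = (1/3) * (|17-9|=8 + |22-3|=19 + |23-19|=4). Sum = 31. MAE = 31/3.

31/3


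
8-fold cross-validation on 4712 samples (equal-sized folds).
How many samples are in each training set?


Each validation fold has 4712/8 = 589 samples. Training set = 4712 - 589 = 4123.

4123


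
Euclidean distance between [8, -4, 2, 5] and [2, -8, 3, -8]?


d = sqrt(sum of squared differences). (8-2)^2=36, (-4--8)^2=16, (2-3)^2=1, (5--8)^2=169. Sum = 222.

sqrt(222)


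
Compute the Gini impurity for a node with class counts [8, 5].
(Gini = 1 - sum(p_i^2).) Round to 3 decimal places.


Total = 13. Proportions: 8/13, 5/13. sum(p_i^2) = 0.5266. Gini = 1 - 0.5266 = 0.4734, which rounds to 0.473.

0.473


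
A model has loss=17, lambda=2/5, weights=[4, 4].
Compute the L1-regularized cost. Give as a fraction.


L1 norm = sum(|w|) = 8. J = 17 + 2/5 * 8 = 101/5.

101/5


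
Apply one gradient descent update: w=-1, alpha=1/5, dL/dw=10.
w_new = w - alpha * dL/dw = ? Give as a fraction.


w_new = -1 - 1/5 * 10 = -1 - 2 = -3.

-3


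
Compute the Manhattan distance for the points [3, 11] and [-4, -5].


d = sum of absolute differences: |3--4|=7 + |11--5|=16 = 23.

23


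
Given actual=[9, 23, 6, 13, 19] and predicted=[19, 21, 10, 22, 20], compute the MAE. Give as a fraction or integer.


MAE = (1/5) * (|9-19|=10 + |23-21|=2 + |6-10|=4 + |13-22|=9 + |19-20|=1). Sum = 26. MAE = 26/5.

26/5


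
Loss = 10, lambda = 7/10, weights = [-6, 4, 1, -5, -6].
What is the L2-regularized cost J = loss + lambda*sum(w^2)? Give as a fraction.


L2 sq norm = sum(w^2) = 114. J = 10 + 7/10 * 114 = 449/5.

449/5


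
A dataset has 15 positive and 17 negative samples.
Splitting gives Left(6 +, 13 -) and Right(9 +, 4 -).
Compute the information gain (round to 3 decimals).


H(parent) = 0.9972. H(left) = 0.8997, H(right) = 0.8905. Weighted = (19/32)*0.8997 + (13/32)*0.8905 = 0.8960. IG = 0.9972 - 0.8960 = 0.1012, which rounds to 0.101.

0.101


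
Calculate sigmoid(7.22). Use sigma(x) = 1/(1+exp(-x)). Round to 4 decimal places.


sigma(7.22) = 1/(1+e^(-7.22)) = 1/(1+0.000732) = 1/1.000732 = 0.9993.

0.9993


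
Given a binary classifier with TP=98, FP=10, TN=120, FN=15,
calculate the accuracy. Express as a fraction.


Accuracy = (TP + TN) / (TP + TN + FP + FN) = (98 + 120) / 243 = 218/243.

218/243


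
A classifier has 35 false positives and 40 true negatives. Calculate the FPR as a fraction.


FPR = FP / (FP + TN) = 35 / 75 = 7/15.

7/15


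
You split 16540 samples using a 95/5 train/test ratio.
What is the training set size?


Test set = 16540 * 5% = 827. Training set = 16540 - 827 = 15713.

15713


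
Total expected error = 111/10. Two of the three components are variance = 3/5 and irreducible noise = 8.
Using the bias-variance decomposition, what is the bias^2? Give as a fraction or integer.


Total error = bias^2 + variance + irreducible noise. So bias^2 = 111/10 - 3/5 - 8 = 5/2.

5/2


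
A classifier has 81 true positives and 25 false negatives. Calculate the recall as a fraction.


Recall = TP / (TP + FN) = 81 / 106 = 81/106.

81/106


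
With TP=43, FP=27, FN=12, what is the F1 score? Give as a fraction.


Precision = 43/70 = 43/70. Recall = 43/55 = 43/55. F1 = 2*P*R/(P+R) = 86/125.

86/125


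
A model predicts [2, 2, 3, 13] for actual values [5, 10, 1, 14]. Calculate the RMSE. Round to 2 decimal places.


MSE = 19.5000. RMSE = sqrt(19.5000) = 4.42.

4.42


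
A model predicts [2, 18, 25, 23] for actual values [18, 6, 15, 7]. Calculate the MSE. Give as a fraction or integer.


MSE = (1/4) * ((18-2)^2=256 + (6-18)^2=144 + (15-25)^2=100 + (7-23)^2=256). Sum = 756. MSE = 189.

189


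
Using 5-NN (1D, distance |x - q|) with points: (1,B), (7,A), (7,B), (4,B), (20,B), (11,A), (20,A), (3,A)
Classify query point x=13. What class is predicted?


Distances: |1-13|=12, |7-13|=6, |7-13|=6, |4-13|=9, |20-13|=7, |11-13|=2, |20-13|=7, |3-13|=10. 5 nearest: (11,A), (7,A), (7,B), (20,A), (20,B). Counts: {'A': 3, 'B': 2}. Majority class: A.

A


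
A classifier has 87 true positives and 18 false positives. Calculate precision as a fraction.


Precision = TP / (TP + FP) = 87 / 105 = 29/35.

29/35


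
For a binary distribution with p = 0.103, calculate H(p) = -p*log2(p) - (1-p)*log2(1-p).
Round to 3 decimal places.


H = -0.103*log2(0.103) - 0.897*log2(0.897) = 0.478.

0.478


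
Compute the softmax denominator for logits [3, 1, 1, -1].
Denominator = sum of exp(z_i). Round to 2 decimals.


Denom = e^3=20.0855 + e^1=2.7183 + e^1=2.7183 + e^-1=0.3679. Sum = 25.8900, which rounds to 25.89.

25.89


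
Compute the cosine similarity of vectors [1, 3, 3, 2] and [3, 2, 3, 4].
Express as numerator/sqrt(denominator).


dot = 26. |a|^2 = 23, |b|^2 = 38. cos = 26/sqrt(874).

26/sqrt(874)


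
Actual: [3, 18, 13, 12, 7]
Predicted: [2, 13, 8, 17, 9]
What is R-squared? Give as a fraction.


Mean(y) = 53/5. SS_res = 80. SS_tot = 666/5. R^2 = 1 - 80/(666/5) = 133/333.

133/333


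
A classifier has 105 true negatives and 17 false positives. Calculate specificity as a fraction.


Specificity = TN / (TN + FP) = 105 / 122 = 105/122.

105/122


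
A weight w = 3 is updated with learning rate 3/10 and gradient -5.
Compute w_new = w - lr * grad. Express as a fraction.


w_new = 3 - 3/10 * -5 = 3 - -3/2 = 9/2.

9/2


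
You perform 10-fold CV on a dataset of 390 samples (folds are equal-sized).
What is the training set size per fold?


Each validation fold has 390/10 = 39 samples. Training set = 390 - 39 = 351.

351


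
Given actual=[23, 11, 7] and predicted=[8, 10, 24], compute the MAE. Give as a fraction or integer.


MAE = (1/3) * (|23-8|=15 + |11-10|=1 + |7-24|=17). Sum = 33. MAE = 11.

11


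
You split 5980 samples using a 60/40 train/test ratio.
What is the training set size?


Test set = 5980 * 40% = 2392. Training set = 5980 - 2392 = 3588.

3588


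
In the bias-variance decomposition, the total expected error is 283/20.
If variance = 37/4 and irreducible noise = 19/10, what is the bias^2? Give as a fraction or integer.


Total error = bias^2 + variance + irreducible noise. So bias^2 = 283/20 - 37/4 - 19/10 = 3.

3


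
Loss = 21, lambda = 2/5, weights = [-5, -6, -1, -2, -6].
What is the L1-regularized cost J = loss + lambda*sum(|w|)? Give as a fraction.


L1 norm = sum(|w|) = 20. J = 21 + 2/5 * 20 = 29.

29


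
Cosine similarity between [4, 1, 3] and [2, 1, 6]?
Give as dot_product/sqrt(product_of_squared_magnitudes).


dot = 27. |a|^2 = 26, |b|^2 = 41. cos = 27/sqrt(1066).

27/sqrt(1066)


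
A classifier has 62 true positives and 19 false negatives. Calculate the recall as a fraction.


Recall = TP / (TP + FN) = 62 / 81 = 62/81.

62/81


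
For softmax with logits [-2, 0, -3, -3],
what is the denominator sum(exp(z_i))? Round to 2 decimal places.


Denom = e^-2=0.1353 + e^0=1.0000 + e^-3=0.0498 + e^-3=0.0498. Sum = 1.2349, which rounds to 1.23.

1.23


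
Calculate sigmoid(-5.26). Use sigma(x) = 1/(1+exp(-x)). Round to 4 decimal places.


sigma(-5.26) = 1/(1+e^(5.26)) = 1/(1+192.481491) = 1/193.481491 = 0.0052.

0.0052


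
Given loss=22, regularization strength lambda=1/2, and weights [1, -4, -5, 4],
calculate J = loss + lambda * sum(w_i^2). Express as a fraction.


L2 sq norm = sum(w^2) = 58. J = 22 + 1/2 * 58 = 51.

51


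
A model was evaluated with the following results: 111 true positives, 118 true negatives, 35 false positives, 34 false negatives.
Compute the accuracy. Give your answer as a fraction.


Accuracy = (TP + TN) / (TP + TN + FP + FN) = (111 + 118) / 298 = 229/298.

229/298


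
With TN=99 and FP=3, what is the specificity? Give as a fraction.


Specificity = TN / (TN + FP) = 99 / 102 = 33/34.

33/34


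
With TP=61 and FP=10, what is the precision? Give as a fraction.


Precision = TP / (TP + FP) = 61 / 71 = 61/71.

61/71


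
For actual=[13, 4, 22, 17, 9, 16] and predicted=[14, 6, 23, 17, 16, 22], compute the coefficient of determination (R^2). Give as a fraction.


Mean(y) = 27/2. SS_res = 91. SS_tot = 403/2. R^2 = 1 - 91/(403/2) = 17/31.

17/31


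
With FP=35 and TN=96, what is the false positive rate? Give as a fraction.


FPR = FP / (FP + TN) = 35 / 131 = 35/131.

35/131


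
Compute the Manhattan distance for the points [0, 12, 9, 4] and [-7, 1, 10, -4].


d = sum of absolute differences: |0--7|=7 + |12-1|=11 + |9-10|=1 + |4--4|=8 = 27.

27


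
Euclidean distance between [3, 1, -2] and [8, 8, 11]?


d = sqrt(sum of squared differences). (3-8)^2=25, (1-8)^2=49, (-2-11)^2=169. Sum = 243.

sqrt(243)


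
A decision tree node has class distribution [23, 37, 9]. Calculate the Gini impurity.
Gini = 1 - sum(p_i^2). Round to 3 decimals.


Total = 69. Proportions: 23/69, 37/69, 9/69. sum(p_i^2) = 0.4157. Gini = 1 - 0.4157 = 0.5843, which rounds to 0.584.

0.584


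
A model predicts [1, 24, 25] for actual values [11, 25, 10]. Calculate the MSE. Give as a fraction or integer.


MSE = (1/3) * ((11-1)^2=100 + (25-24)^2=1 + (10-25)^2=225). Sum = 326. MSE = 326/3.

326/3


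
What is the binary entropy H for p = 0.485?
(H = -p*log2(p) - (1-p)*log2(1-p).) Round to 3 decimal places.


H = -0.485*log2(0.485) - 0.515*log2(0.515) = 0.999.

0.999


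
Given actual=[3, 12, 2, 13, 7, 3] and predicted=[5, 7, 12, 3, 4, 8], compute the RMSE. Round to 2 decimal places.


MSE = 43.8333. RMSE = sqrt(43.8333) = 6.62.

6.62


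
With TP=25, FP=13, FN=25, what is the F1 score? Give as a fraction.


Precision = 25/38 = 25/38. Recall = 25/50 = 1/2. F1 = 2*P*R/(P+R) = 25/44.

25/44


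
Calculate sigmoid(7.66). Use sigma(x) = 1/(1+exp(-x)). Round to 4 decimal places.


sigma(7.66) = 1/(1+e^(-7.66)) = 1/(1+0.000471) = 1/1.000471 = 0.9995.

0.9995


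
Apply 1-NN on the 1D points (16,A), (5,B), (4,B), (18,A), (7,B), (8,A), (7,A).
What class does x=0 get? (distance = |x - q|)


Distances: |16-0|=16, |5-0|=5, |4-0|=4, |18-0|=18, |7-0|=7, |8-0|=8, |7-0|=7. 1 nearest: (4,B). Counts: {'B': 1}. Majority class: B.

B


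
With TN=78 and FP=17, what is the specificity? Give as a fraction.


Specificity = TN / (TN + FP) = 78 / 95 = 78/95.

78/95


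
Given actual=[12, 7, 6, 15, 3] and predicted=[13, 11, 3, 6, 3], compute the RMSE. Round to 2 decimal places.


MSE = 21.4000. RMSE = sqrt(21.4000) = 4.63.

4.63


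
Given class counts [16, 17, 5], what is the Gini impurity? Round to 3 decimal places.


Total = 38. Proportions: 16/38, 17/38, 5/38. sum(p_i^2) = 0.3947. Gini = 1 - 0.3947 = 0.6053, which rounds to 0.605.

0.605


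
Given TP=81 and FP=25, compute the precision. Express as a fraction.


Precision = TP / (TP + FP) = 81 / 106 = 81/106.

81/106


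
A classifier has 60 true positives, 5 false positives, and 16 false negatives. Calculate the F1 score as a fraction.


Precision = 60/65 = 12/13. Recall = 60/76 = 15/19. F1 = 2*P*R/(P+R) = 40/47.

40/47


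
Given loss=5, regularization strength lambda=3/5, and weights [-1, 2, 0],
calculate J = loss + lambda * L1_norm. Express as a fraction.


L1 norm = sum(|w|) = 3. J = 5 + 3/5 * 3 = 34/5.

34/5


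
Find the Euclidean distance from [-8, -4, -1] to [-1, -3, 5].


d = sqrt(sum of squared differences). (-8--1)^2=49, (-4--3)^2=1, (-1-5)^2=36. Sum = 86.

sqrt(86)


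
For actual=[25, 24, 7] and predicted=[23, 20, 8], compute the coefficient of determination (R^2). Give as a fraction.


Mean(y) = 56/3. SS_res = 21. SS_tot = 614/3. R^2 = 1 - 21/(614/3) = 551/614.

551/614


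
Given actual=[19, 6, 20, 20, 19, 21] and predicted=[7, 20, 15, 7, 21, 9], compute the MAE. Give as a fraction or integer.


MAE = (1/6) * (|19-7|=12 + |6-20|=14 + |20-15|=5 + |20-7|=13 + |19-21|=2 + |21-9|=12). Sum = 58. MAE = 29/3.

29/3


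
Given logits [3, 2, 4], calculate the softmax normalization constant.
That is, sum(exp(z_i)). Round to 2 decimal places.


Denom = e^3=20.0855 + e^2=7.3891 + e^4=54.5982. Sum = 82.0728, which rounds to 82.07.

82.07


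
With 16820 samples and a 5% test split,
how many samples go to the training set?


Test set = 16820 * 5% = 841. Training set = 16820 - 841 = 15979.

15979


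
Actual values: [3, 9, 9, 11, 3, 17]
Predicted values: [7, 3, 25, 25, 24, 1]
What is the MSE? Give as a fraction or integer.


MSE = (1/6) * ((3-7)^2=16 + (9-3)^2=36 + (9-25)^2=256 + (11-25)^2=196 + (3-24)^2=441 + (17-1)^2=256). Sum = 1201. MSE = 1201/6.

1201/6


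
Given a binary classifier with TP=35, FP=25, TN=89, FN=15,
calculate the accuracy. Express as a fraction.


Accuracy = (TP + TN) / (TP + TN + FP + FN) = (35 + 89) / 164 = 31/41.

31/41


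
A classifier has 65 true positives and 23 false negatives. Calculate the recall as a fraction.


Recall = TP / (TP + FN) = 65 / 88 = 65/88.

65/88


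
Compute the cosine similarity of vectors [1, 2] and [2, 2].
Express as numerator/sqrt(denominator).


dot = 6. |a|^2 = 5, |b|^2 = 8. cos = 6/sqrt(40).

6/sqrt(40)


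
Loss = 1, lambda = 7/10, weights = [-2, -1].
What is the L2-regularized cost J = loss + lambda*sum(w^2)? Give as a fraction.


L2 sq norm = sum(w^2) = 5. J = 1 + 7/10 * 5 = 9/2.

9/2


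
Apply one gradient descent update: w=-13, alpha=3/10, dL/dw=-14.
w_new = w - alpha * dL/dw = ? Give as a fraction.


w_new = -13 - 3/10 * -14 = -13 - -21/5 = -44/5.

-44/5


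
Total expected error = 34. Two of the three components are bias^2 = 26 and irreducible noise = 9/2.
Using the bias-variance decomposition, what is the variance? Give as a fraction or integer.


Total error = bias^2 + variance + irreducible noise. So variance = 34 - 26 - 9/2 = 7/2.

7/2


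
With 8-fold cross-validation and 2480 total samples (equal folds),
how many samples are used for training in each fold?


Each validation fold has 2480/8 = 310 samples. Training set = 2480 - 310 = 2170.

2170


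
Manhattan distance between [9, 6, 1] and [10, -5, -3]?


d = sum of absolute differences: |9-10|=1 + |6--5|=11 + |1--3|=4 = 16.

16


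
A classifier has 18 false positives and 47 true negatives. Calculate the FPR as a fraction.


FPR = FP / (FP + TN) = 18 / 65 = 18/65.

18/65


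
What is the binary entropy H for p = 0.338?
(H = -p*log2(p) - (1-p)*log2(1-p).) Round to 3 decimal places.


H = -0.338*log2(0.338) - 0.662*log2(0.662) = 0.923.

0.923


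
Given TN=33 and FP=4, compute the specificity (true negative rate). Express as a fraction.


Specificity = TN / (TN + FP) = 33 / 37 = 33/37.

33/37


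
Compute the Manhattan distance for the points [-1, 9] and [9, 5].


d = sum of absolute differences: |-1-9|=10 + |9-5|=4 = 14.

14


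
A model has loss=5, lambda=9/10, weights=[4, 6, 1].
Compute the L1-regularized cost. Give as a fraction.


L1 norm = sum(|w|) = 11. J = 5 + 9/10 * 11 = 149/10.

149/10


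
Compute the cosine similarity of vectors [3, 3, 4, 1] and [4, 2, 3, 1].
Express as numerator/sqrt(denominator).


dot = 31. |a|^2 = 35, |b|^2 = 30. cos = 31/sqrt(1050).

31/sqrt(1050)


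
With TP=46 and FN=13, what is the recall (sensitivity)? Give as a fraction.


Recall = TP / (TP + FN) = 46 / 59 = 46/59.

46/59


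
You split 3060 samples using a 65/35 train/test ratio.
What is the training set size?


Test set = 3060 * 35% = 1071. Training set = 3060 - 1071 = 1989.

1989


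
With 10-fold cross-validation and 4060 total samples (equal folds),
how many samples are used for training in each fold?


Each validation fold has 4060/10 = 406 samples. Training set = 4060 - 406 = 3654.

3654


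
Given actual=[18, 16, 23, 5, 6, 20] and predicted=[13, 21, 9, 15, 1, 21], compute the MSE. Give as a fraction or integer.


MSE = (1/6) * ((18-13)^2=25 + (16-21)^2=25 + (23-9)^2=196 + (5-15)^2=100 + (6-1)^2=25 + (20-21)^2=1). Sum = 372. MSE = 62.

62


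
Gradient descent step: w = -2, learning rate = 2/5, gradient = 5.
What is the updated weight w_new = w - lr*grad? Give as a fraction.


w_new = -2 - 2/5 * 5 = -2 - 2 = -4.

-4


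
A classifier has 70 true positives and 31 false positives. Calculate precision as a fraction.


Precision = TP / (TP + FP) = 70 / 101 = 70/101.

70/101


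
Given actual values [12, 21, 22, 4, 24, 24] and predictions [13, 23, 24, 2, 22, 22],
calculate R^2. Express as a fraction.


Mean(y) = 107/6. SS_res = 21. SS_tot = 1973/6. R^2 = 1 - 21/(1973/6) = 1847/1973.

1847/1973


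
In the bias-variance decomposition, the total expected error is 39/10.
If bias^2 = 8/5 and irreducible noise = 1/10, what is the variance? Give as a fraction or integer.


Total error = bias^2 + variance + irreducible noise. So variance = 39/10 - 8/5 - 1/10 = 11/5.

11/5


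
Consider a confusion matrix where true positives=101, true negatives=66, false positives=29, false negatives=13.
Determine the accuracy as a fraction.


Accuracy = (TP + TN) / (TP + TN + FP + FN) = (101 + 66) / 209 = 167/209.

167/209


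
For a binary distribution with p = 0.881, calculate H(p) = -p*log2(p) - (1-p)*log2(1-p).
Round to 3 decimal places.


H = -0.881*log2(0.881) - 0.119*log2(0.119) = 0.526.

0.526


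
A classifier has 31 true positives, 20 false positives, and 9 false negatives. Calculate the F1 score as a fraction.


Precision = 31/51 = 31/51. Recall = 31/40 = 31/40. F1 = 2*P*R/(P+R) = 62/91.

62/91


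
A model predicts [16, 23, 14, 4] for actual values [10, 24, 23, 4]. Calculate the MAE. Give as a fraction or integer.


MAE = (1/4) * (|10-16|=6 + |24-23|=1 + |23-14|=9 + |4-4|=0). Sum = 16. MAE = 4.

4


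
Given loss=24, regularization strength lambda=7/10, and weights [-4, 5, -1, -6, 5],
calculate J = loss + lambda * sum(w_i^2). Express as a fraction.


L2 sq norm = sum(w^2) = 103. J = 24 + 7/10 * 103 = 961/10.

961/10


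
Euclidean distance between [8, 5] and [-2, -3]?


d = sqrt(sum of squared differences). (8--2)^2=100, (5--3)^2=64. Sum = 164.

sqrt(164)


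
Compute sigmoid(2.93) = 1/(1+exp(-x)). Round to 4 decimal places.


sigma(2.93) = 1/(1+e^(-2.93)) = 1/(1+0.053397) = 1/1.053397 = 0.9493.

0.9493


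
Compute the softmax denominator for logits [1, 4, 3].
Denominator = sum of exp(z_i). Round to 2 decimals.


Denom = e^1=2.7183 + e^4=54.5982 + e^3=20.0855. Sum = 77.4020, which rounds to 77.40.

77.40


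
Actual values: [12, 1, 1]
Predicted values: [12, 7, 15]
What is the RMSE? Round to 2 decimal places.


MSE = 77.3333. RMSE = sqrt(77.3333) = 8.79.

8.79


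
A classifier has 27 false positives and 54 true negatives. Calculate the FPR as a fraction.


FPR = FP / (FP + TN) = 27 / 81 = 1/3.

1/3


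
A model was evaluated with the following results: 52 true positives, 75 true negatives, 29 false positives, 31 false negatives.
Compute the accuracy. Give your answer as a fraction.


Accuracy = (TP + TN) / (TP + TN + FP + FN) = (52 + 75) / 187 = 127/187.

127/187


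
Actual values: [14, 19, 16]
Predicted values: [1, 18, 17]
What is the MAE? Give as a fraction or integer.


MAE = (1/3) * (|14-1|=13 + |19-18|=1 + |16-17|=1). Sum = 15. MAE = 5.

5


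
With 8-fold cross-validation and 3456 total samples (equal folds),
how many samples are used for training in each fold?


Each validation fold has 3456/8 = 432 samples. Training set = 3456 - 432 = 3024.

3024


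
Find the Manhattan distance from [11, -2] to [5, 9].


d = sum of absolute differences: |11-5|=6 + |-2-9|=11 = 17.

17


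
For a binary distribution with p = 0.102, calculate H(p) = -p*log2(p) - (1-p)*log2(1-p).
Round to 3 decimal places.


H = -0.102*log2(0.102) - 0.898*log2(0.898) = 0.475.

0.475


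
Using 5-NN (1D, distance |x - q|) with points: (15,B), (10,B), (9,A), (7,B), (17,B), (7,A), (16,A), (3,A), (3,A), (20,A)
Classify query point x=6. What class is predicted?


Distances: |15-6|=9, |10-6|=4, |9-6|=3, |7-6|=1, |17-6|=11, |7-6|=1, |16-6|=10, |3-6|=3, |3-6|=3, |20-6|=14. 5 nearest: (7,A), (7,B), (9,A), (3,A), (3,A). Counts: {'A': 4, 'B': 1}. Majority class: A.

A


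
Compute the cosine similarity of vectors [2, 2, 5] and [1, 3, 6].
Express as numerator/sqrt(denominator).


dot = 38. |a|^2 = 33, |b|^2 = 46. cos = 38/sqrt(1518).

38/sqrt(1518)


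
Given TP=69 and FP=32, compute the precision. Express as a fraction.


Precision = TP / (TP + FP) = 69 / 101 = 69/101.

69/101


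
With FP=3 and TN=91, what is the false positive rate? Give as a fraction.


FPR = FP / (FP + TN) = 3 / 94 = 3/94.

3/94


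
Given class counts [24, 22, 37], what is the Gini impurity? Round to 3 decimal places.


Total = 83. Proportions: 24/83, 22/83, 37/83. sum(p_i^2) = 0.3526. Gini = 1 - 0.3526 = 0.6474, which rounds to 0.647.

0.647


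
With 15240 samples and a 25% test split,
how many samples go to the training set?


Test set = 15240 * 25% = 3810. Training set = 15240 - 3810 = 11430.

11430


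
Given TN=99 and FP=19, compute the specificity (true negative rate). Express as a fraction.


Specificity = TN / (TN + FP) = 99 / 118 = 99/118.

99/118


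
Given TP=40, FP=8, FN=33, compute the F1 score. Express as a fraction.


Precision = 40/48 = 5/6. Recall = 40/73 = 40/73. F1 = 2*P*R/(P+R) = 80/121.

80/121


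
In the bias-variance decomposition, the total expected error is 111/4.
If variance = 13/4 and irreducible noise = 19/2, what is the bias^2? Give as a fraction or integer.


Total error = bias^2 + variance + irreducible noise. So bias^2 = 111/4 - 13/4 - 19/2 = 15.

15


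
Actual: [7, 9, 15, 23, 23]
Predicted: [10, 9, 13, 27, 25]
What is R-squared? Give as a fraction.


Mean(y) = 77/5. SS_res = 33. SS_tot = 1136/5. R^2 = 1 - 33/(1136/5) = 971/1136.

971/1136


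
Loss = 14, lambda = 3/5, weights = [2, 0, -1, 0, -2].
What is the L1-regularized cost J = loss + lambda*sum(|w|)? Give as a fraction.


L1 norm = sum(|w|) = 5. J = 14 + 3/5 * 5 = 17.

17


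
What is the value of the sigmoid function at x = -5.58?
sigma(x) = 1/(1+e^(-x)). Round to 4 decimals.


sigma(-5.58) = 1/(1+e^(5.58)) = 1/(1+265.071606) = 1/266.071606 = 0.0038.

0.0038


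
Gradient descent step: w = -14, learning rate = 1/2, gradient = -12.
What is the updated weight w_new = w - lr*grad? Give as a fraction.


w_new = -14 - 1/2 * -12 = -14 - -6 = -8.

-8


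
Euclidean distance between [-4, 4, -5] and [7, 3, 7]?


d = sqrt(sum of squared differences). (-4-7)^2=121, (4-3)^2=1, (-5-7)^2=144. Sum = 266.

sqrt(266)


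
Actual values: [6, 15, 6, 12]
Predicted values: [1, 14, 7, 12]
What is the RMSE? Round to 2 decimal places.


MSE = 6.7500. RMSE = sqrt(6.7500) = 2.60.

2.60


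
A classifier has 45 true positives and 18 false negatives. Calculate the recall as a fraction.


Recall = TP / (TP + FN) = 45 / 63 = 5/7.

5/7


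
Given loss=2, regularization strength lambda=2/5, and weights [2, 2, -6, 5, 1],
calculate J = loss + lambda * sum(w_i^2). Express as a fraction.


L2 sq norm = sum(w^2) = 70. J = 2 + 2/5 * 70 = 30.

30


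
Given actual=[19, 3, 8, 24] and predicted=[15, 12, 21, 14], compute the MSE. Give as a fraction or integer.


MSE = (1/4) * ((19-15)^2=16 + (3-12)^2=81 + (8-21)^2=169 + (24-14)^2=100). Sum = 366. MSE = 183/2.

183/2


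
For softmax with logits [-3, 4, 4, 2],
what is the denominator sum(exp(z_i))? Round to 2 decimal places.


Denom = e^-3=0.0498 + e^4=54.5982 + e^4=54.5982 + e^2=7.3891. Sum = 116.6353, which rounds to 116.64.

116.64


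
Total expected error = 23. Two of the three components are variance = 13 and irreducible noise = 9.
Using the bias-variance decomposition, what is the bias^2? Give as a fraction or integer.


Total error = bias^2 + variance + irreducible noise. So bias^2 = 23 - 13 - 9 = 1.

1


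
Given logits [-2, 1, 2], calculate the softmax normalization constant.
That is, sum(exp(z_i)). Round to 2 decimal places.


Denom = e^-2=0.1353 + e^1=2.7183 + e^2=7.3891. Sum = 10.2427, which rounds to 10.24.

10.24


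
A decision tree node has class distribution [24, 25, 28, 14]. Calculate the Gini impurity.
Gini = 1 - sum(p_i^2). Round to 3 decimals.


Total = 91. Proportions: 24/91, 25/91, 28/91, 14/91. sum(p_i^2) = 0.2634. Gini = 1 - 0.2634 = 0.7366, which rounds to 0.737.

0.737


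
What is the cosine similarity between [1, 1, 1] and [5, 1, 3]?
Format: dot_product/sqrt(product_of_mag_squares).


dot = 9. |a|^2 = 3, |b|^2 = 35. cos = 9/sqrt(105).

9/sqrt(105)


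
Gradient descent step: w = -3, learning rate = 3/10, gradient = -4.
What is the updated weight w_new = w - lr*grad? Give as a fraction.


w_new = -3 - 3/10 * -4 = -3 - -6/5 = -9/5.

-9/5
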